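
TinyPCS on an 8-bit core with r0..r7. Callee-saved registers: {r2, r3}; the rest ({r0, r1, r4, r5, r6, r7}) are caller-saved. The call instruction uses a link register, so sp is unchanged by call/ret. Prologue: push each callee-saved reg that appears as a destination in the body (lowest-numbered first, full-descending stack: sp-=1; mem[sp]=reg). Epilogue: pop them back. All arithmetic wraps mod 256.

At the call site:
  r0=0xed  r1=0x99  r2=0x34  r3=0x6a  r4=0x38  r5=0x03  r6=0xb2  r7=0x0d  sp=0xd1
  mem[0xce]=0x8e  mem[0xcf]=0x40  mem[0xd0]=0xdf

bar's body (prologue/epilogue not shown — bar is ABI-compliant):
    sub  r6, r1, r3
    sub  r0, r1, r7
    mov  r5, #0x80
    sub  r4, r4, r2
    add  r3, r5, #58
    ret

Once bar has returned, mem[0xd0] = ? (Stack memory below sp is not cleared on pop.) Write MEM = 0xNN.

MEM = 0x6a

prologue: push r3 -> mem[0xd0]=0x6a, sp=0xd0
body[0] sub  r6, r1, r3 -> r6=0x2f
body[1] sub  r0, r1, r7 -> r0=0x8c
body[2] mov  r5, #0x80 -> r5=0x80
body[3] sub  r4, r4, r2 -> r4=0x04
body[4] add  r3, r5, #58 -> r3=0xba
epilogue: pop r3=0x6a, sp=0xd1
prologue pushed ['r3'] at ['0xd0']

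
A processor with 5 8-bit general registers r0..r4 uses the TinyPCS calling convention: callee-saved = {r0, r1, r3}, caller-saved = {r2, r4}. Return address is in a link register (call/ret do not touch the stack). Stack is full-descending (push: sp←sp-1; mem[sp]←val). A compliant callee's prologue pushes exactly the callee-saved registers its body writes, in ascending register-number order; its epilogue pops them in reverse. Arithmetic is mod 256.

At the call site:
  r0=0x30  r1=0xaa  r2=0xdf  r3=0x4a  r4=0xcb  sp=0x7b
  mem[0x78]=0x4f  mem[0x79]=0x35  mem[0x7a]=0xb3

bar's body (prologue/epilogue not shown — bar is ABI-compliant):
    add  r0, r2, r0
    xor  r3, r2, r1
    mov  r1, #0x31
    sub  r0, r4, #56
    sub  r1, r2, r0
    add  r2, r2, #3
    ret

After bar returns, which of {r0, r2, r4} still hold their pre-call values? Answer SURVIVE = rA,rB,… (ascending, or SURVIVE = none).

prologue: push r0 -> mem[0x7a]=0x30, sp=0x7a
prologue: push r1 -> mem[0x79]=0xaa, sp=0x79
prologue: push r3 -> mem[0x78]=0x4a, sp=0x78
body[0] add  r0, r2, r0 -> r0=0x0f
body[1] xor  r3, r2, r1 -> r3=0x75
body[2] mov  r1, #0x31 -> r1=0x31
body[3] sub  r0, r4, #56 -> r0=0x93
body[4] sub  r1, r2, r0 -> r1=0x4c
body[5] add  r2, r2, #3 -> r2=0xe2
epilogue: pop r3=0x4a, sp=0x79
epilogue: pop r1=0xaa, sp=0x7a
epilogue: pop r0=0x30, sp=0x7b
r0: callee-saved, written=True
r2: caller-saved, written=True
r4: caller-saved, written=False

SURVIVE = r0,r4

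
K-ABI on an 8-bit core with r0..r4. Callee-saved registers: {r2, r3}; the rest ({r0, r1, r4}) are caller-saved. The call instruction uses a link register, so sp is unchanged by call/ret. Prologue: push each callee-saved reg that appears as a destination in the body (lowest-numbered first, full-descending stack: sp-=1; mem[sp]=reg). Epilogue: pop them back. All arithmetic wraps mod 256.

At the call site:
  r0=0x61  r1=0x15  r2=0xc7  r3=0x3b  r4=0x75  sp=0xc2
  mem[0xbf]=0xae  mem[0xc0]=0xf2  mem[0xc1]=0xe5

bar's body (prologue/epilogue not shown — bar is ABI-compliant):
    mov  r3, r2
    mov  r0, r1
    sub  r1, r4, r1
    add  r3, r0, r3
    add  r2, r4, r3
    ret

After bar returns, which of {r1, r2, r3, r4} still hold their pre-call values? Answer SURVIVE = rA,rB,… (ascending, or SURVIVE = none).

prologue: push r2 -> mem[0xc1]=0xc7, sp=0xc1
prologue: push r3 -> mem[0xc0]=0x3b, sp=0xc0
body[0] mov  r3, r2 -> r3=0xc7
body[1] mov  r0, r1 -> r0=0x15
body[2] sub  r1, r4, r1 -> r1=0x60
body[3] add  r3, r0, r3 -> r3=0xdc
body[4] add  r2, r4, r3 -> r2=0x51
epilogue: pop r3=0x3b, sp=0xc1
epilogue: pop r2=0xc7, sp=0xc2
r1: caller-saved, written=True
r2: callee-saved, written=True
r3: callee-saved, written=True
r4: caller-saved, written=False

SURVIVE = r2,r3,r4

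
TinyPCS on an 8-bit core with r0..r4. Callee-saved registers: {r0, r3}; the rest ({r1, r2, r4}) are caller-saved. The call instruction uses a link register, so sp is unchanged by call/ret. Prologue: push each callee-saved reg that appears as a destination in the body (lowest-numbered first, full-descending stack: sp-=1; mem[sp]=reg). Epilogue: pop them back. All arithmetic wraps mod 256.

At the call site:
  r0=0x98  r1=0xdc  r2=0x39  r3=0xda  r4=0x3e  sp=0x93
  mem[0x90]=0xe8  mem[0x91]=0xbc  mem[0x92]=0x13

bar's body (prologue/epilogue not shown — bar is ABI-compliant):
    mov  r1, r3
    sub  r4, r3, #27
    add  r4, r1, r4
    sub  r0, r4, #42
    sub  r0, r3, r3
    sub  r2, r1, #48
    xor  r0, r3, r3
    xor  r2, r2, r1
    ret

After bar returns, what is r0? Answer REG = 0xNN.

REG = 0x98

prologue: push r0 → mem[0x92]=0x98, sp=0x92
body[0] mov  r1, r3 → r1=0xda
body[1] sub  r4, r3, #27 → r4=0xbf
body[2] add  r4, r1, r4 → r4=0x99
body[3] sub  r0, r4, #42 → r0=0x6f
body[4] sub  r0, r3, r3 → r0=0x00
body[5] sub  r2, r1, #48 → r2=0xaa
body[6] xor  r0, r3, r3 → r0=0x00
body[7] xor  r2, r2, r1 → r2=0x70
epilogue: pop r0=0x98, sp=0x93
r0 is callee-saved → restored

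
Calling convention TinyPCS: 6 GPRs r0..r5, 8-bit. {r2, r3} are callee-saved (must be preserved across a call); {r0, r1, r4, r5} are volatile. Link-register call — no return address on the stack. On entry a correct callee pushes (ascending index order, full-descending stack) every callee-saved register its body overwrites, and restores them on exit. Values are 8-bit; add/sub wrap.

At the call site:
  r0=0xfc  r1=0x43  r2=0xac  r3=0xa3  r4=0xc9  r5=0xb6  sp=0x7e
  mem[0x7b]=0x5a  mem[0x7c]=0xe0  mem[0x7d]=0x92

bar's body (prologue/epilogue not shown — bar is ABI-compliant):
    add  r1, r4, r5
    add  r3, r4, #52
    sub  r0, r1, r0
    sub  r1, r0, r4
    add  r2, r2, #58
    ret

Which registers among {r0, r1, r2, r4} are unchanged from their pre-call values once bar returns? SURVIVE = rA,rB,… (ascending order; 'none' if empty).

SURVIVE = r2,r4

prologue: push r2 → mem[0x7d]=0xac, sp=0x7d
prologue: push r3 → mem[0x7c]=0xa3, sp=0x7c
body[0] add  r1, r4, r5 → r1=0x7f
body[1] add  r3, r4, #52 → r3=0xfd
body[2] sub  r0, r1, r0 → r0=0x83
body[3] sub  r1, r0, r4 → r1=0xba
body[4] add  r2, r2, #58 → r2=0xe6
epilogue: pop r3=0xa3, sp=0x7d
epilogue: pop r2=0xac, sp=0x7e
r0: caller-saved, written=True
r1: caller-saved, written=True
r2: callee-saved, written=True
r4: caller-saved, written=False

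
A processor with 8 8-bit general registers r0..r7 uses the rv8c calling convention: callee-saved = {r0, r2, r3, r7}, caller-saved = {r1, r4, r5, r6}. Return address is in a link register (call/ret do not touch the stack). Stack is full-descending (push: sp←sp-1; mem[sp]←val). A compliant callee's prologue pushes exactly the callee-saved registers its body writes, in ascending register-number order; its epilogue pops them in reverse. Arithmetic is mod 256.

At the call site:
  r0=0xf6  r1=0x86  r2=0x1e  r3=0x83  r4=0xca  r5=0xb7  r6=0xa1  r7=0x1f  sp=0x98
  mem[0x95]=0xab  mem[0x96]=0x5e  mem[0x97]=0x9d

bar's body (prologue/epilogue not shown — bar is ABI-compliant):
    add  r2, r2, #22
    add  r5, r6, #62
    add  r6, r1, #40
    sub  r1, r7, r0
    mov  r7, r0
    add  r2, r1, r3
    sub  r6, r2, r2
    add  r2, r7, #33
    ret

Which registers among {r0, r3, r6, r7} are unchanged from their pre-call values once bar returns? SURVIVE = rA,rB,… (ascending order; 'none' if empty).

prologue: push r2 -> mem[0x97]=0x1e, sp=0x97
prologue: push r7 -> mem[0x96]=0x1f, sp=0x96
body[0] add  r2, r2, #22 -> r2=0x34
body[1] add  r5, r6, #62 -> r5=0xdf
body[2] add  r6, r1, #40 -> r6=0xae
body[3] sub  r1, r7, r0 -> r1=0x29
body[4] mov  r7, r0 -> r7=0xf6
body[5] add  r2, r1, r3 -> r2=0xac
body[6] sub  r6, r2, r2 -> r6=0x00
body[7] add  r2, r7, #33 -> r2=0x17
epilogue: pop r7=0x1f, sp=0x97
epilogue: pop r2=0x1e, sp=0x98
r0: callee-saved, written=False
r3: callee-saved, written=False
r6: caller-saved, written=True
r7: callee-saved, written=True

SURVIVE = r0,r3,r7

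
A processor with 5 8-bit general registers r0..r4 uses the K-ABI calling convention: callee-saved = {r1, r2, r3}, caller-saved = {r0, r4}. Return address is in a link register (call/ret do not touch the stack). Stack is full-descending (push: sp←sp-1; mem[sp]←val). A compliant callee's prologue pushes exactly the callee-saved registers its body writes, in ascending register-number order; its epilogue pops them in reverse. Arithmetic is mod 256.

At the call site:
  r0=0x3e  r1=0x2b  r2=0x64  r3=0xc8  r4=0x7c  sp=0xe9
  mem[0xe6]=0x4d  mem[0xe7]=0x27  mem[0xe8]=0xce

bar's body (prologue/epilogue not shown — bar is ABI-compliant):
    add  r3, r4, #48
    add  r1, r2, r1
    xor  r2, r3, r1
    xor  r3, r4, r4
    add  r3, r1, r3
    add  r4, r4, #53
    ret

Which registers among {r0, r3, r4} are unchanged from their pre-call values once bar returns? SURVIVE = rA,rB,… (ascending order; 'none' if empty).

prologue: push r1 -> mem[0xe8]=0x2b, sp=0xe8
prologue: push r2 -> mem[0xe7]=0x64, sp=0xe7
prologue: push r3 -> mem[0xe6]=0xc8, sp=0xe6
body[0] add  r3, r4, #48 -> r3=0xac
body[1] add  r1, r2, r1 -> r1=0x8f
body[2] xor  r2, r3, r1 -> r2=0x23
body[3] xor  r3, r4, r4 -> r3=0x00
body[4] add  r3, r1, r3 -> r3=0x8f
body[5] add  r4, r4, #53 -> r4=0xb1
epilogue: pop r3=0xc8, sp=0xe7
epilogue: pop r2=0x64, sp=0xe8
epilogue: pop r1=0x2b, sp=0xe9
r0: caller-saved, written=False
r3: callee-saved, written=True
r4: caller-saved, written=True

SURVIVE = r0,r3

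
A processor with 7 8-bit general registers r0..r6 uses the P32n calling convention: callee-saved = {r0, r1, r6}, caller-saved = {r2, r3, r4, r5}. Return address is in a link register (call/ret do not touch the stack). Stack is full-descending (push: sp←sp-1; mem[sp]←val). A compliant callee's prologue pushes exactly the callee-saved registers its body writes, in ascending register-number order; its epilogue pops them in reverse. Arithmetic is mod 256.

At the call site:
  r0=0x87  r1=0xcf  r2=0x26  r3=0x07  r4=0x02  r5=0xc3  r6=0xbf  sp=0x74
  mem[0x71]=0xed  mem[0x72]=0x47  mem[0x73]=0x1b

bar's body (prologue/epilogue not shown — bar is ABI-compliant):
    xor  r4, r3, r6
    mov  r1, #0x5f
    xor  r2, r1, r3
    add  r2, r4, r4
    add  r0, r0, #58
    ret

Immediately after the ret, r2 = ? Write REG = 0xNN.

prologue: push r0 -> mem[0x73]=0x87, sp=0x73
prologue: push r1 -> mem[0x72]=0xcf, sp=0x72
body[0] xor  r4, r3, r6 -> r4=0xb8
body[1] mov  r1, #0x5f -> r1=0x5f
body[2] xor  r2, r1, r3 -> r2=0x58
body[3] add  r2, r4, r4 -> r2=0x70
body[4] add  r0, r0, #58 -> r0=0xc1
epilogue: pop r1=0xcf, sp=0x73
epilogue: pop r0=0x87, sp=0x74
r2 is caller-saved -> body value

REG = 0x70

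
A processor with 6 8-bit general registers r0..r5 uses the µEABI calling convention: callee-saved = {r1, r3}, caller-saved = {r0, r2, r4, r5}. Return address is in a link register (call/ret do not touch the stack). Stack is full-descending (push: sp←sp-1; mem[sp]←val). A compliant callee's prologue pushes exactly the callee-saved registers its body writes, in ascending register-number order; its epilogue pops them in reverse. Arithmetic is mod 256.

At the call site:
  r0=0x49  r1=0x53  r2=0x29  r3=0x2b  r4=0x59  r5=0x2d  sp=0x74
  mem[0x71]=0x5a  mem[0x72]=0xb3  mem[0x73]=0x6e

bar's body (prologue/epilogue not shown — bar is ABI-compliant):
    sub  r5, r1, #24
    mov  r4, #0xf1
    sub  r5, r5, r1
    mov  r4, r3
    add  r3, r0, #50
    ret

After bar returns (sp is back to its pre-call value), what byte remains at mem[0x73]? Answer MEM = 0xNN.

MEM = 0x2b

prologue: push r3 → mem[0x73]=0x2b, sp=0x73
body[0] sub  r5, r1, #24 → r5=0x3b
body[1] mov  r4, #0xf1 → r4=0xf1
body[2] sub  r5, r5, r1 → r5=0xe8
body[3] mov  r4, r3 → r4=0x2b
body[4] add  r3, r0, #50 → r3=0x7b
epilogue: pop r3=0x2b, sp=0x74
prologue pushed ['r3'] at ['0x73']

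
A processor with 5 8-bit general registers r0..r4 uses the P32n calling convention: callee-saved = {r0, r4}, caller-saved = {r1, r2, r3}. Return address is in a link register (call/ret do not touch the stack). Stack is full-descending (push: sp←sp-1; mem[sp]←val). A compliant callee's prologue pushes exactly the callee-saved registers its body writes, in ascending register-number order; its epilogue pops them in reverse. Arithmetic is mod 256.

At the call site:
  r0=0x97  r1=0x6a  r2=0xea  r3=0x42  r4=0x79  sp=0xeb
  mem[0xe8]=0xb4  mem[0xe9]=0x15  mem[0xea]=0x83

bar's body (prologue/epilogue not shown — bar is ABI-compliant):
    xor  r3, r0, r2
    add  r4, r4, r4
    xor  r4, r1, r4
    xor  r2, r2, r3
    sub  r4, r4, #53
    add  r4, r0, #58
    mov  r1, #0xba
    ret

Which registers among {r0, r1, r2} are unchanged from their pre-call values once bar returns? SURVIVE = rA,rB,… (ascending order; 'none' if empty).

SURVIVE = r0

prologue: push r4 → mem[0xea]=0x79, sp=0xea
body[0] xor  r3, r0, r2 → r3=0x7d
body[1] add  r4, r4, r4 → r4=0xf2
body[2] xor  r4, r1, r4 → r4=0x98
body[3] xor  r2, r2, r3 → r2=0x97
body[4] sub  r4, r4, #53 → r4=0x63
body[5] add  r4, r0, #58 → r4=0xd1
body[6] mov  r1, #0xba → r1=0xba
epilogue: pop r4=0x79, sp=0xeb
r0: callee-saved, written=False
r1: caller-saved, written=True
r2: caller-saved, written=True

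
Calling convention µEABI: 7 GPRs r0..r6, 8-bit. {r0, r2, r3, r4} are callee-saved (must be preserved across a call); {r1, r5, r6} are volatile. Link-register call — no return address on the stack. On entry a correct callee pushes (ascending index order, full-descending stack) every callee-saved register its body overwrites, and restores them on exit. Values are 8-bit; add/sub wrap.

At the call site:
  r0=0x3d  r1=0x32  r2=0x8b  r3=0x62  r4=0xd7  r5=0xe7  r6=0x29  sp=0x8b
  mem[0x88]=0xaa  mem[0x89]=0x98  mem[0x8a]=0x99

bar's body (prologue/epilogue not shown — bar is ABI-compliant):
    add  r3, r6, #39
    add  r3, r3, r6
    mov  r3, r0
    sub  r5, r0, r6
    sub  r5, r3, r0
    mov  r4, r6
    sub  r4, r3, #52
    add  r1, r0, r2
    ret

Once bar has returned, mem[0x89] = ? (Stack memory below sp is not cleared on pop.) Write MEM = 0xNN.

prologue: push r3 -> mem[0x8a]=0x62, sp=0x8a
prologue: push r4 -> mem[0x89]=0xd7, sp=0x89
body[0] add  r3, r6, #39 -> r3=0x50
body[1] add  r3, r3, r6 -> r3=0x79
body[2] mov  r3, r0 -> r3=0x3d
body[3] sub  r5, r0, r6 -> r5=0x14
body[4] sub  r5, r3, r0 -> r5=0x00
body[5] mov  r4, r6 -> r4=0x29
body[6] sub  r4, r3, #52 -> r4=0x09
body[7] add  r1, r0, r2 -> r1=0xc8
epilogue: pop r4=0xd7, sp=0x8a
epilogue: pop r3=0x62, sp=0x8b
prologue pushed ['r3', 'r4'] at ['0x8a', '0x89']

MEM = 0xd7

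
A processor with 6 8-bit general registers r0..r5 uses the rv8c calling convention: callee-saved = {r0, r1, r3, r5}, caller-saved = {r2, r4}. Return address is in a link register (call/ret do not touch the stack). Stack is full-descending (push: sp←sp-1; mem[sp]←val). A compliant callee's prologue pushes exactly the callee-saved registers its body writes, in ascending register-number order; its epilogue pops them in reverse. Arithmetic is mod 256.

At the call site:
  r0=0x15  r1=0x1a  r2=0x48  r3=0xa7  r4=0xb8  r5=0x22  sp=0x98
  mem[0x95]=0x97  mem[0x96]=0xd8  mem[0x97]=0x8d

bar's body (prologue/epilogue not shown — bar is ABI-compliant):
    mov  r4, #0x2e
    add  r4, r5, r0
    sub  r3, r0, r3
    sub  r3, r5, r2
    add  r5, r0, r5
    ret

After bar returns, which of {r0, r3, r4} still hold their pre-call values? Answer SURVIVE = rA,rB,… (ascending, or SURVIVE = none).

SURVIVE = r0,r3

prologue: push r3 -> mem[0x97]=0xa7, sp=0x97
prologue: push r5 -> mem[0x96]=0x22, sp=0x96
body[0] mov  r4, #0x2e -> r4=0x2e
body[1] add  r4, r5, r0 -> r4=0x37
body[2] sub  r3, r0, r3 -> r3=0x6e
body[3] sub  r3, r5, r2 -> r3=0xda
body[4] add  r5, r0, r5 -> r5=0x37
epilogue: pop r5=0x22, sp=0x97
epilogue: pop r3=0xa7, sp=0x98
r0: callee-saved, written=False
r3: callee-saved, written=True
r4: caller-saved, written=True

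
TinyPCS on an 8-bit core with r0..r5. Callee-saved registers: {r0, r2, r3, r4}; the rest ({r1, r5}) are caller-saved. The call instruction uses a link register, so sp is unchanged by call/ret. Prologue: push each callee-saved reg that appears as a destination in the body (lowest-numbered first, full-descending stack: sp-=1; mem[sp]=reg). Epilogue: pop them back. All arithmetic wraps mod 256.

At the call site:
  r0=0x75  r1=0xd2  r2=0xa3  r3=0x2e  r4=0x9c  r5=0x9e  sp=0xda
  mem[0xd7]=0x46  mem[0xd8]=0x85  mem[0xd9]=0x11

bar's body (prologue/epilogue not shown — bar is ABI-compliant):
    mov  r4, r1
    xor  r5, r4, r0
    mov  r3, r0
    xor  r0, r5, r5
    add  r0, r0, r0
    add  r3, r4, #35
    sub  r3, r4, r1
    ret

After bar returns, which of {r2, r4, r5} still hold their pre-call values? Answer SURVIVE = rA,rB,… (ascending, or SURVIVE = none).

prologue: push r0 → mem[0xd9]=0x75, sp=0xd9
prologue: push r3 → mem[0xd8]=0x2e, sp=0xd8
prologue: push r4 → mem[0xd7]=0x9c, sp=0xd7
body[0] mov  r4, r1 → r4=0xd2
body[1] xor  r5, r4, r0 → r5=0xa7
body[2] mov  r3, r0 → r3=0x75
body[3] xor  r0, r5, r5 → r0=0x00
body[4] add  r0, r0, r0 → r0=0x00
body[5] add  r3, r4, #35 → r3=0xf5
body[6] sub  r3, r4, r1 → r3=0x00
epilogue: pop r4=0x9c, sp=0xd8
epilogue: pop r3=0x2e, sp=0xd9
epilogue: pop r0=0x75, sp=0xda
r2: callee-saved, written=False
r4: callee-saved, written=True
r5: caller-saved, written=True

SURVIVE = r2,r4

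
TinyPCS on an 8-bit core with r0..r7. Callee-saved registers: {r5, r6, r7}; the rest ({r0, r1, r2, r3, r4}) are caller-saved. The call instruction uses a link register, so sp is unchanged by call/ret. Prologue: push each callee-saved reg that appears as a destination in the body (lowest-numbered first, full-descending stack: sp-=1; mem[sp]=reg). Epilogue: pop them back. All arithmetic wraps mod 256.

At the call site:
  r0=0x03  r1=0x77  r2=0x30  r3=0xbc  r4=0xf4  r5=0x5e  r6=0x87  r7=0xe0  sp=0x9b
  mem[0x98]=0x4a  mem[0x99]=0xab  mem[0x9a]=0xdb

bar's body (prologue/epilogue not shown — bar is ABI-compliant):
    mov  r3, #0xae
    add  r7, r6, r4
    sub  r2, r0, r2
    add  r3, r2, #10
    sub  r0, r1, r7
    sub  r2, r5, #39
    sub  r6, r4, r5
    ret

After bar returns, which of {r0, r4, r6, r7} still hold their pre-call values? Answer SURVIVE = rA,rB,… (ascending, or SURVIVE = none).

SURVIVE = r4,r6,r7

prologue: push r6 -> mem[0x9a]=0x87, sp=0x9a
prologue: push r7 -> mem[0x99]=0xe0, sp=0x99
body[0] mov  r3, #0xae -> r3=0xae
body[1] add  r7, r6, r4 -> r7=0x7b
body[2] sub  r2, r0, r2 -> r2=0xd3
body[3] add  r3, r2, #10 -> r3=0xdd
body[4] sub  r0, r1, r7 -> r0=0xfc
body[5] sub  r2, r5, #39 -> r2=0x37
body[6] sub  r6, r4, r5 -> r6=0x96
epilogue: pop r7=0xe0, sp=0x9a
epilogue: pop r6=0x87, sp=0x9b
r0: caller-saved, written=True
r4: caller-saved, written=False
r6: callee-saved, written=True
r7: callee-saved, written=True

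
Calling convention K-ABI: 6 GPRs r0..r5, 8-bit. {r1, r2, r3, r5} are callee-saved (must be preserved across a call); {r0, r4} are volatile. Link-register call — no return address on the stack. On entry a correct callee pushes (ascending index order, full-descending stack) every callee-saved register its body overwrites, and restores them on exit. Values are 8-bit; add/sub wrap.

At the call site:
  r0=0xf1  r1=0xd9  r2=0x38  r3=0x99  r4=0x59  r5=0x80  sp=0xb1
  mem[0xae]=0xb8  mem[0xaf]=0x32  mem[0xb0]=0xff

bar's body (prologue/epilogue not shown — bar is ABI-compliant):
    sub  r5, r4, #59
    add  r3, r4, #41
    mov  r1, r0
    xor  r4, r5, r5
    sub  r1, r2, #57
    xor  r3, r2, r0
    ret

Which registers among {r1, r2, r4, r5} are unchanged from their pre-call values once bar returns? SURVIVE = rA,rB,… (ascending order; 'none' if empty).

prologue: push r1 → mem[0xb0]=0xd9, sp=0xb0
prologue: push r3 → mem[0xaf]=0x99, sp=0xaf
prologue: push r5 → mem[0xae]=0x80, sp=0xae
body[0] sub  r5, r4, #59 → r5=0x1e
body[1] add  r3, r4, #41 → r3=0x82
body[2] mov  r1, r0 → r1=0xf1
body[3] xor  r4, r5, r5 → r4=0x00
body[4] sub  r1, r2, #57 → r1=0xff
body[5] xor  r3, r2, r0 → r3=0xc9
epilogue: pop r5=0x80, sp=0xaf
epilogue: pop r3=0x99, sp=0xb0
epilogue: pop r1=0xd9, sp=0xb1
r1: callee-saved, written=True
r2: callee-saved, written=False
r4: caller-saved, written=True
r5: callee-saved, written=True

SURVIVE = r1,r2,r5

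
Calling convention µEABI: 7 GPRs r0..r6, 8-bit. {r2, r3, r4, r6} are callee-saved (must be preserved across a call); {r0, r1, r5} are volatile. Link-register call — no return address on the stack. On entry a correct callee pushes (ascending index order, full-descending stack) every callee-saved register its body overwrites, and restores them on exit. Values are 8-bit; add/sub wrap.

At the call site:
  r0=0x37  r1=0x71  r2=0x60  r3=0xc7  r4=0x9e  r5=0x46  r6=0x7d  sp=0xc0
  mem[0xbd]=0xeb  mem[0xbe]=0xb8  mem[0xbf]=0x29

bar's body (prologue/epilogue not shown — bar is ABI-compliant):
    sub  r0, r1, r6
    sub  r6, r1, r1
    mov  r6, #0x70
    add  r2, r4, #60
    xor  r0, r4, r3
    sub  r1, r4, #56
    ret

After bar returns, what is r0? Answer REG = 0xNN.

prologue: push r2 → mem[0xbf]=0x60, sp=0xbf
prologue: push r6 → mem[0xbe]=0x7d, sp=0xbe
body[0] sub  r0, r1, r6 → r0=0xf4
body[1] sub  r6, r1, r1 → r6=0x00
body[2] mov  r6, #0x70 → r6=0x70
body[3] add  r2, r4, #60 → r2=0xda
body[4] xor  r0, r4, r3 → r0=0x59
body[5] sub  r1, r4, #56 → r1=0x66
epilogue: pop r6=0x7d, sp=0xbf
epilogue: pop r2=0x60, sp=0xc0
r0 is caller-saved → body value

REG = 0x59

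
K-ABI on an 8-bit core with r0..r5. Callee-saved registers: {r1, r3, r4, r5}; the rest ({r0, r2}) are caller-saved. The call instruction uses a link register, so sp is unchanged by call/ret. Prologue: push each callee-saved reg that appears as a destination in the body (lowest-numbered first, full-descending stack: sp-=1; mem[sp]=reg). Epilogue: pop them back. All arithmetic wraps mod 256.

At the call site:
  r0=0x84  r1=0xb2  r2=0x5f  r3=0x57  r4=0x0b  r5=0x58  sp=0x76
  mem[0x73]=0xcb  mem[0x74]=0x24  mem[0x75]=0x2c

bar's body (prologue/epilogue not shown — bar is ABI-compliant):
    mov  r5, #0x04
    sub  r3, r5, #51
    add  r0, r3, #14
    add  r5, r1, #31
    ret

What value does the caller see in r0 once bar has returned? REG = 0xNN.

REG = 0xdf

prologue: push r3 → mem[0x75]=0x57, sp=0x75
prologue: push r5 → mem[0x74]=0x58, sp=0x74
body[0] mov  r5, #0x04 → r5=0x04
body[1] sub  r3, r5, #51 → r3=0xd1
body[2] add  r0, r3, #14 → r0=0xdf
body[3] add  r5, r1, #31 → r5=0xd1
epilogue: pop r5=0x58, sp=0x75
epilogue: pop r3=0x57, sp=0x76
r0 is caller-saved → body value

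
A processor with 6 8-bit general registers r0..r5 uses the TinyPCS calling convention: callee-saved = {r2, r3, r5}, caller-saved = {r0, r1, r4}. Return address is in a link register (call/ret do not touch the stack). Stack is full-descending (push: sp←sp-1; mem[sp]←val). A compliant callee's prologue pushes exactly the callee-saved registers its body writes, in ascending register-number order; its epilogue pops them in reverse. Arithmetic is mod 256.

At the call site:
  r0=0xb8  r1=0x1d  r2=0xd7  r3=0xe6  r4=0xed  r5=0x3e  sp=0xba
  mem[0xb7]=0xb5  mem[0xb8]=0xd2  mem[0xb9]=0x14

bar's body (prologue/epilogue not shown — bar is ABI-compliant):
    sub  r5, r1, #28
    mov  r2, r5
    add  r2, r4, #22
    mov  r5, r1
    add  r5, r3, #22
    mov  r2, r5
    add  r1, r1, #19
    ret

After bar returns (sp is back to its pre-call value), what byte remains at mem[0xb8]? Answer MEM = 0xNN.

prologue: push r2 → mem[0xb9]=0xd7, sp=0xb9
prologue: push r5 → mem[0xb8]=0x3e, sp=0xb8
body[0] sub  r5, r1, #28 → r5=0x01
body[1] mov  r2, r5 → r2=0x01
body[2] add  r2, r4, #22 → r2=0x03
body[3] mov  r5, r1 → r5=0x1d
body[4] add  r5, r3, #22 → r5=0xfc
body[5] mov  r2, r5 → r2=0xfc
body[6] add  r1, r1, #19 → r1=0x30
epilogue: pop r5=0x3e, sp=0xb9
epilogue: pop r2=0xd7, sp=0xba
prologue pushed ['r2', 'r5'] at ['0xb9', '0xb8']

MEM = 0x3e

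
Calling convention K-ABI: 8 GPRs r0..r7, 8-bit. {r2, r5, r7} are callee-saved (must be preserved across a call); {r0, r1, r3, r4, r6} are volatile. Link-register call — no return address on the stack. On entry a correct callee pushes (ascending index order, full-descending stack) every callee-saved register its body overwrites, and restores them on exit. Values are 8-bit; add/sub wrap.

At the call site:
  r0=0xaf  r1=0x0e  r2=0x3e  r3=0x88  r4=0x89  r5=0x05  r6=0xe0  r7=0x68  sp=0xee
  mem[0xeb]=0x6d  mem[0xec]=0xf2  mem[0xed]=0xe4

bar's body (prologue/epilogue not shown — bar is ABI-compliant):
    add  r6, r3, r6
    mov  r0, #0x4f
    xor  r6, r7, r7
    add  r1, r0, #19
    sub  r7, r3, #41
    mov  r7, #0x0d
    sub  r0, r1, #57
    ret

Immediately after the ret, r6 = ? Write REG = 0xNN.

REG = 0x00

prologue: push r7 -> mem[0xed]=0x68, sp=0xed
body[0] add  r6, r3, r6 -> r6=0x68
body[1] mov  r0, #0x4f -> r0=0x4f
body[2] xor  r6, r7, r7 -> r6=0x00
body[3] add  r1, r0, #19 -> r1=0x62
body[4] sub  r7, r3, #41 -> r7=0x5f
body[5] mov  r7, #0x0d -> r7=0x0d
body[6] sub  r0, r1, #57 -> r0=0x29
epilogue: pop r7=0x68, sp=0xee
r6 is caller-saved -> body value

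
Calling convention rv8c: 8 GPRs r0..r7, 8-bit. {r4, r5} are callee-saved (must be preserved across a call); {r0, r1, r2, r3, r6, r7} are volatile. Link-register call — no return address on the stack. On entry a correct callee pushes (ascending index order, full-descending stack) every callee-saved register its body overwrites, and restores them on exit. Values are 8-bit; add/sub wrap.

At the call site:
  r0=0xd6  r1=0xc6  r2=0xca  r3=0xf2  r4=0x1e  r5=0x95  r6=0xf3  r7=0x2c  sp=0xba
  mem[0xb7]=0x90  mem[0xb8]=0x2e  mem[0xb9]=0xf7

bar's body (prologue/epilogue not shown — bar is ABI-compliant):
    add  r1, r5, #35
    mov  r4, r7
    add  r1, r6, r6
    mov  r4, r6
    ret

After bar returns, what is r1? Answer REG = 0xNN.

prologue: push r4 -> mem[0xb9]=0x1e, sp=0xb9
body[0] add  r1, r5, #35 -> r1=0xb8
body[1] mov  r4, r7 -> r4=0x2c
body[2] add  r1, r6, r6 -> r1=0xe6
body[3] mov  r4, r6 -> r4=0xf3
epilogue: pop r4=0x1e, sp=0xba
r1 is caller-saved -> body value

REG = 0xe6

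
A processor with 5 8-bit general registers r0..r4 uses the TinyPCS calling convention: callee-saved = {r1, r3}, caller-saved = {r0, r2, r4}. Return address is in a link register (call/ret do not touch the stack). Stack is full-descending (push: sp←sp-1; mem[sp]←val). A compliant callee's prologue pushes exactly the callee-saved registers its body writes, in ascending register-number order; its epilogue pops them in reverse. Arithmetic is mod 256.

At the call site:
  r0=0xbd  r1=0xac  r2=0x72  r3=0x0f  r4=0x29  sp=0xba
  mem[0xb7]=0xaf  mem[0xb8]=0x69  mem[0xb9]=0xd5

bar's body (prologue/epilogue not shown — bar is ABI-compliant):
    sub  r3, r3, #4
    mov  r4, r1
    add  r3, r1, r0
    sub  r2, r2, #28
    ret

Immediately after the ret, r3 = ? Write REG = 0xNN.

prologue: push r3 -> mem[0xb9]=0x0f, sp=0xb9
body[0] sub  r3, r3, #4 -> r3=0x0b
body[1] mov  r4, r1 -> r4=0xac
body[2] add  r3, r1, r0 -> r3=0x69
body[3] sub  r2, r2, #28 -> r2=0x56
epilogue: pop r3=0x0f, sp=0xba
r3 is callee-saved -> restored

REG = 0x0f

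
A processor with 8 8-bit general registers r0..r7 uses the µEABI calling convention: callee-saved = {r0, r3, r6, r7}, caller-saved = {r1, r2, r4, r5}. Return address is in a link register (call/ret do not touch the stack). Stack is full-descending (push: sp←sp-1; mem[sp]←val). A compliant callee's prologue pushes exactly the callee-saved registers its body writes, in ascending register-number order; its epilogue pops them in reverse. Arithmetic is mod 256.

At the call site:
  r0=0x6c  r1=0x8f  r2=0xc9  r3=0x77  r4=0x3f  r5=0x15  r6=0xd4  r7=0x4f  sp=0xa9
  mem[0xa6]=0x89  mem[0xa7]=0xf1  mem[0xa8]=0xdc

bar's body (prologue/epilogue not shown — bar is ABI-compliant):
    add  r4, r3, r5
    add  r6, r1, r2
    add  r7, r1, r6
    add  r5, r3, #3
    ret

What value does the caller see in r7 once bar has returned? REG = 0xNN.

REG = 0x4f

prologue: push r6 → mem[0xa8]=0xd4, sp=0xa8
prologue: push r7 → mem[0xa7]=0x4f, sp=0xa7
body[0] add  r4, r3, r5 → r4=0x8c
body[1] add  r6, r1, r2 → r6=0x58
body[2] add  r7, r1, r6 → r7=0xe7
body[3] add  r5, r3, #3 → r5=0x7a
epilogue: pop r7=0x4f, sp=0xa8
epilogue: pop r6=0xd4, sp=0xa9
r7 is callee-saved → restored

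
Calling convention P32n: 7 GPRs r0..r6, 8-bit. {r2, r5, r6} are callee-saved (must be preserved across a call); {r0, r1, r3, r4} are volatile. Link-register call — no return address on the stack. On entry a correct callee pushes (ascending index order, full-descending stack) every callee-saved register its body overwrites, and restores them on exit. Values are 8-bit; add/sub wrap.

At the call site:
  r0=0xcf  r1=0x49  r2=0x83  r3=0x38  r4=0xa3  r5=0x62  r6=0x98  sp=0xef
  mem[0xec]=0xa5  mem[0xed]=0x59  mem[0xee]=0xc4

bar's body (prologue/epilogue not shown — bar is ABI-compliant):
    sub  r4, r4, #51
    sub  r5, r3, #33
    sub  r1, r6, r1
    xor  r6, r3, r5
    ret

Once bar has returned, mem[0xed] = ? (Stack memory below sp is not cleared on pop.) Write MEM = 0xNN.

prologue: push r5 → mem[0xee]=0x62, sp=0xee
prologue: push r6 → mem[0xed]=0x98, sp=0xed
body[0] sub  r4, r4, #51 → r4=0x70
body[1] sub  r5, r3, #33 → r5=0x17
body[2] sub  r1, r6, r1 → r1=0x4f
body[3] xor  r6, r3, r5 → r6=0x2f
epilogue: pop r6=0x98, sp=0xee
epilogue: pop r5=0x62, sp=0xef
prologue pushed ['r5', 'r6'] at ['0xee', '0xed']

MEM = 0x98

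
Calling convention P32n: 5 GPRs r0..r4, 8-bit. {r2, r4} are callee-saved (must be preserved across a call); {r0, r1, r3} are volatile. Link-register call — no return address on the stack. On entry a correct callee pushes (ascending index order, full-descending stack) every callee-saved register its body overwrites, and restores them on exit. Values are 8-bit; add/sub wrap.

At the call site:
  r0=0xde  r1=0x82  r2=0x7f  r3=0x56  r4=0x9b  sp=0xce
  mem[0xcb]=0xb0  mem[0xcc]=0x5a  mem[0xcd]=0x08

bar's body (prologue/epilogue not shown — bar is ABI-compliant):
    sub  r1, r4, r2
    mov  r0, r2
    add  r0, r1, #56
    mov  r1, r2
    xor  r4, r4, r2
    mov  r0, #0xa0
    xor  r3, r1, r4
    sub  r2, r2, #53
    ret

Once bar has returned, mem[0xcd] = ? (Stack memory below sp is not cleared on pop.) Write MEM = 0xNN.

MEM = 0x7f

prologue: push r2 → mem[0xcd]=0x7f, sp=0xcd
prologue: push r4 → mem[0xcc]=0x9b, sp=0xcc
body[0] sub  r1, r4, r2 → r1=0x1c
body[1] mov  r0, r2 → r0=0x7f
body[2] add  r0, r1, #56 → r0=0x54
body[3] mov  r1, r2 → r1=0x7f
body[4] xor  r4, r4, r2 → r4=0xe4
body[5] mov  r0, #0xa0 → r0=0xa0
body[6] xor  r3, r1, r4 → r3=0x9b
body[7] sub  r2, r2, #53 → r2=0x4a
epilogue: pop r4=0x9b, sp=0xcd
epilogue: pop r2=0x7f, sp=0xce
prologue pushed ['r2', 'r4'] at ['0xcd', '0xcc']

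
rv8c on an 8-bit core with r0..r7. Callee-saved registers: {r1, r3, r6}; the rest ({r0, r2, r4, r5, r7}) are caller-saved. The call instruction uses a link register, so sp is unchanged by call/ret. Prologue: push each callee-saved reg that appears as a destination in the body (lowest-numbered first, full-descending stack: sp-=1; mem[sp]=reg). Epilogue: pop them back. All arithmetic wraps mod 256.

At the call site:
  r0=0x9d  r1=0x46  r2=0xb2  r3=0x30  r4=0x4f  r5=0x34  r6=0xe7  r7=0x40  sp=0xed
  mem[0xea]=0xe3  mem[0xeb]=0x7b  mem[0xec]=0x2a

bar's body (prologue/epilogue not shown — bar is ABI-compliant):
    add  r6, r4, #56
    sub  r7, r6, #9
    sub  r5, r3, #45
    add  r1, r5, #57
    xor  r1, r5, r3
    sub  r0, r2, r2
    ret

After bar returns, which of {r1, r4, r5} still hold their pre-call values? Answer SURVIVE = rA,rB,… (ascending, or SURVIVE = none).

prologue: push r1 -> mem[0xec]=0x46, sp=0xec
prologue: push r6 -> mem[0xeb]=0xe7, sp=0xeb
body[0] add  r6, r4, #56 -> r6=0x87
body[1] sub  r7, r6, #9 -> r7=0x7e
body[2] sub  r5, r3, #45 -> r5=0x03
body[3] add  r1, r5, #57 -> r1=0x3c
body[4] xor  r1, r5, r3 -> r1=0x33
body[5] sub  r0, r2, r2 -> r0=0x00
epilogue: pop r6=0xe7, sp=0xec
epilogue: pop r1=0x46, sp=0xed
r1: callee-saved, written=True
r4: caller-saved, written=False
r5: caller-saved, written=True

SURVIVE = r1,r4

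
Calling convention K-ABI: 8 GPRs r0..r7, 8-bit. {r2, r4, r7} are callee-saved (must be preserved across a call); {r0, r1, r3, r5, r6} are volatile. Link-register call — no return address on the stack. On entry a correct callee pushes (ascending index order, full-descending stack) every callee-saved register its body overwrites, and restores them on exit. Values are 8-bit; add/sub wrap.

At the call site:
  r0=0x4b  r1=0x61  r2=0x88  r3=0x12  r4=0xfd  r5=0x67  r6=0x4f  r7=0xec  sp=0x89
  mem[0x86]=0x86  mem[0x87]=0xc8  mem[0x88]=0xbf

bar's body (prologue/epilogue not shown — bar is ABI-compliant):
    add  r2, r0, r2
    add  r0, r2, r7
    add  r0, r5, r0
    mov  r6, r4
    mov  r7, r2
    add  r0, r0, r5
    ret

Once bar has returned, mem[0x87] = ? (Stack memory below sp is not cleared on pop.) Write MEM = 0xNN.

MEM = 0xec

prologue: push r2 -> mem[0x88]=0x88, sp=0x88
prologue: push r7 -> mem[0x87]=0xec, sp=0x87
body[0] add  r2, r0, r2 -> r2=0xd3
body[1] add  r0, r2, r7 -> r0=0xbf
body[2] add  r0, r5, r0 -> r0=0x26
body[3] mov  r6, r4 -> r6=0xfd
body[4] mov  r7, r2 -> r7=0xd3
body[5] add  r0, r0, r5 -> r0=0x8d
epilogue: pop r7=0xec, sp=0x88
epilogue: pop r2=0x88, sp=0x89
prologue pushed ['r2', 'r7'] at ['0x88', '0x87']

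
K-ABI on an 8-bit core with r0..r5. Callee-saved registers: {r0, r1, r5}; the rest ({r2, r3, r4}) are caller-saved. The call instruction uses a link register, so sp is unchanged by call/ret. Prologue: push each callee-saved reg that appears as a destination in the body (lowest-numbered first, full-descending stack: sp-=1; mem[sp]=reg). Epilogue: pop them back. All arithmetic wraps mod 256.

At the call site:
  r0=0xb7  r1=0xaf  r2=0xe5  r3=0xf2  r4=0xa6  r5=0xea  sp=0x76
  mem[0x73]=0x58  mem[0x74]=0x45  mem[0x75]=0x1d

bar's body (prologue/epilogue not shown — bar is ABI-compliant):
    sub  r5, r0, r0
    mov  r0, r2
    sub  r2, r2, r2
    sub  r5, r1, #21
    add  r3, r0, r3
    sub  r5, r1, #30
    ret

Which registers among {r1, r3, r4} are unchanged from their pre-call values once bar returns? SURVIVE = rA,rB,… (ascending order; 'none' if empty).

SURVIVE = r1,r4

prologue: push r0 -> mem[0x75]=0xb7, sp=0x75
prologue: push r5 -> mem[0x74]=0xea, sp=0x74
body[0] sub  r5, r0, r0 -> r5=0x00
body[1] mov  r0, r2 -> r0=0xe5
body[2] sub  r2, r2, r2 -> r2=0x00
body[3] sub  r5, r1, #21 -> r5=0x9a
body[4] add  r3, r0, r3 -> r3=0xd7
body[5] sub  r5, r1, #30 -> r5=0x91
epilogue: pop r5=0xea, sp=0x75
epilogue: pop r0=0xb7, sp=0x76
r1: callee-saved, written=False
r3: caller-saved, written=True
r4: caller-saved, written=False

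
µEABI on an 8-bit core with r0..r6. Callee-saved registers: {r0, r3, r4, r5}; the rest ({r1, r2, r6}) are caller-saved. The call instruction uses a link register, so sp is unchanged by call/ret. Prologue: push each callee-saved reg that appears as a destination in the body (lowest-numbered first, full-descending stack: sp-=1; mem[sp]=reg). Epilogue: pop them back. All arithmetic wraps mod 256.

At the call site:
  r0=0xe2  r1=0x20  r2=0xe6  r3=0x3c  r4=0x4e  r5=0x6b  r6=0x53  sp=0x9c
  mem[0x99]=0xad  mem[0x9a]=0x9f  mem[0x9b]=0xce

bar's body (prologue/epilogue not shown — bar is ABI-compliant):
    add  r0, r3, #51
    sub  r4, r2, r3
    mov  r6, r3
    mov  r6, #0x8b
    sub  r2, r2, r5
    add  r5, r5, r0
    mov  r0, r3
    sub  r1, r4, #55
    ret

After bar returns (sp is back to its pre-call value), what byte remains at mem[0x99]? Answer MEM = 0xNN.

MEM = 0x6b

prologue: push r0 → mem[0x9b]=0xe2, sp=0x9b
prologue: push r4 → mem[0x9a]=0x4e, sp=0x9a
prologue: push r5 → mem[0x99]=0x6b, sp=0x99
body[0] add  r0, r3, #51 → r0=0x6f
body[1] sub  r4, r2, r3 → r4=0xaa
body[2] mov  r6, r3 → r6=0x3c
body[3] mov  r6, #0x8b → r6=0x8b
body[4] sub  r2, r2, r5 → r2=0x7b
body[5] add  r5, r5, r0 → r5=0xda
body[6] mov  r0, r3 → r0=0x3c
body[7] sub  r1, r4, #55 → r1=0x73
epilogue: pop r5=0x6b, sp=0x9a
epilogue: pop r4=0x4e, sp=0x9b
epilogue: pop r0=0xe2, sp=0x9c
prologue pushed ['r0', 'r4', 'r5'] at ['0x9b', '0x9a', '0x99']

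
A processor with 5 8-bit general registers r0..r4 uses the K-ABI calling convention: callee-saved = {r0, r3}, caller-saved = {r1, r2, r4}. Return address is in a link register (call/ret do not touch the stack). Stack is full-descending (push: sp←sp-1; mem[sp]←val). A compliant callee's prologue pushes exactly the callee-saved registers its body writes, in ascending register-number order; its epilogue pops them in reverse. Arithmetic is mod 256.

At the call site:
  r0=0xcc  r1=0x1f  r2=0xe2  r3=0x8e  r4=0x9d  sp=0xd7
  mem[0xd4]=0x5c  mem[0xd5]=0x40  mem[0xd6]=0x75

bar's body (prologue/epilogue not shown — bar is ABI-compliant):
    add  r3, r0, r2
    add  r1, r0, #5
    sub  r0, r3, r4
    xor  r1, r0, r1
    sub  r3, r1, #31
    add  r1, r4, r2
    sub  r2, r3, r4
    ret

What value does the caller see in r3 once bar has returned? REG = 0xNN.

REG = 0x8e

prologue: push r0 -> mem[0xd6]=0xcc, sp=0xd6
prologue: push r3 -> mem[0xd5]=0x8e, sp=0xd5
body[0] add  r3, r0, r2 -> r3=0xae
body[1] add  r1, r0, #5 -> r1=0xd1
body[2] sub  r0, r3, r4 -> r0=0x11
body[3] xor  r1, r0, r1 -> r1=0xc0
body[4] sub  r3, r1, #31 -> r3=0xa1
body[5] add  r1, r4, r2 -> r1=0x7f
body[6] sub  r2, r3, r4 -> r2=0x04
epilogue: pop r3=0x8e, sp=0xd6
epilogue: pop r0=0xcc, sp=0xd7
r3 is callee-saved -> restored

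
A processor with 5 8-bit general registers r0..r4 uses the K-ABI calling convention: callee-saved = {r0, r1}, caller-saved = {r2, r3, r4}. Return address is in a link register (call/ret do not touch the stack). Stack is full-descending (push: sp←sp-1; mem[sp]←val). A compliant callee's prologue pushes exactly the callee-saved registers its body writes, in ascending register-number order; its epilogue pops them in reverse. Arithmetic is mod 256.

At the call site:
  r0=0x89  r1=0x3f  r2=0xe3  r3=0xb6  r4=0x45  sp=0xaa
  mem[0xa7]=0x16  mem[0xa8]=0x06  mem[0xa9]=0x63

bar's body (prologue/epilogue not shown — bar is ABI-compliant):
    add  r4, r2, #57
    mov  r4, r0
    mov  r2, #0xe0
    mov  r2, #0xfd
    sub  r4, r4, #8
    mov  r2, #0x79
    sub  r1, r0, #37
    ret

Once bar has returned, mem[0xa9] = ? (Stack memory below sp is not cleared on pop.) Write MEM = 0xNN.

prologue: push r1 → mem[0xa9]=0x3f, sp=0xa9
body[0] add  r4, r2, #57 → r4=0x1c
body[1] mov  r4, r0 → r4=0x89
body[2] mov  r2, #0xe0 → r2=0xe0
body[3] mov  r2, #0xfd → r2=0xfd
body[4] sub  r4, r4, #8 → r4=0x81
body[5] mov  r2, #0x79 → r2=0x79
body[6] sub  r1, r0, #37 → r1=0x64
epilogue: pop r1=0x3f, sp=0xaa
prologue pushed ['r1'] at ['0xa9']

MEM = 0x3f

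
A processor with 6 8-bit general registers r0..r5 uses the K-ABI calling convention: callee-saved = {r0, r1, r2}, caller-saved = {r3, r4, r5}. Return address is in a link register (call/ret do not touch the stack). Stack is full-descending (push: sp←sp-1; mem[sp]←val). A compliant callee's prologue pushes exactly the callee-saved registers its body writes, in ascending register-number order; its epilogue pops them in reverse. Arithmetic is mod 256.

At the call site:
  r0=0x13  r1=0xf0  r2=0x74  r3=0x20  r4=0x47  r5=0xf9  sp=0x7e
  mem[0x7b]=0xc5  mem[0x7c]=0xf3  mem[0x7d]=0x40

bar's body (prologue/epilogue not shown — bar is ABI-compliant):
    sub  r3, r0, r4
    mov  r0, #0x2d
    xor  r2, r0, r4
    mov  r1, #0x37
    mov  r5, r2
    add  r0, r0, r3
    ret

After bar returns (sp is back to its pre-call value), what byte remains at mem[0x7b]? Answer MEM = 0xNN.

prologue: push r0 -> mem[0x7d]=0x13, sp=0x7d
prologue: push r1 -> mem[0x7c]=0xf0, sp=0x7c
prologue: push r2 -> mem[0x7b]=0x74, sp=0x7b
body[0] sub  r3, r0, r4 -> r3=0xcc
body[1] mov  r0, #0x2d -> r0=0x2d
body[2] xor  r2, r0, r4 -> r2=0x6a
body[3] mov  r1, #0x37 -> r1=0x37
body[4] mov  r5, r2 -> r5=0x6a
body[5] add  r0, r0, r3 -> r0=0xf9
epilogue: pop r2=0x74, sp=0x7c
epilogue: pop r1=0xf0, sp=0x7d
epilogue: pop r0=0x13, sp=0x7e
prologue pushed ['r0', 'r1', 'r2'] at ['0x7d', '0x7c', '0x7b']

MEM = 0x74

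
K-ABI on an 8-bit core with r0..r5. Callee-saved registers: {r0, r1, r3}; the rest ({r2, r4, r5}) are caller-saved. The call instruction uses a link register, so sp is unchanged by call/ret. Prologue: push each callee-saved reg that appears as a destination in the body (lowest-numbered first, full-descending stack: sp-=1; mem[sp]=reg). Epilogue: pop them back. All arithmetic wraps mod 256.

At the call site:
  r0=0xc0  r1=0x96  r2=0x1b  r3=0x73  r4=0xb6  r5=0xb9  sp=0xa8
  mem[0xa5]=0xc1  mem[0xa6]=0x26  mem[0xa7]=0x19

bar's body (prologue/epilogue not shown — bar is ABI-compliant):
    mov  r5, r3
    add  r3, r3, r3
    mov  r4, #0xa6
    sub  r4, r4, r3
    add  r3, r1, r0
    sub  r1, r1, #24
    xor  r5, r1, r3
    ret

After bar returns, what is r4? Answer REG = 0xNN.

REG = 0xc0

prologue: push r1 → mem[0xa7]=0x96, sp=0xa7
prologue: push r3 → mem[0xa6]=0x73, sp=0xa6
body[0] mov  r5, r3 → r5=0x73
body[1] add  r3, r3, r3 → r3=0xe6
body[2] mov  r4, #0xa6 → r4=0xa6
body[3] sub  r4, r4, r3 → r4=0xc0
body[4] add  r3, r1, r0 → r3=0x56
body[5] sub  r1, r1, #24 → r1=0x7e
body[6] xor  r5, r1, r3 → r5=0x28
epilogue: pop r3=0x73, sp=0xa7
epilogue: pop r1=0x96, sp=0xa8
r4 is caller-saved → body value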